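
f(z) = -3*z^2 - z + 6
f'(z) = -6*z - 1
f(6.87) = -142.46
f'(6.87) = -42.22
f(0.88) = 2.80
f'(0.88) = -6.28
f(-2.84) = -15.36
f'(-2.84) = 16.04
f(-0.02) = 6.02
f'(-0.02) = -0.88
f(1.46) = -1.85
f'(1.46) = -9.76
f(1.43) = -1.56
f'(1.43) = -9.58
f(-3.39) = -25.09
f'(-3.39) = 19.34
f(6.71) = -135.78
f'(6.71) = -41.26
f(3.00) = -24.00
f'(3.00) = -19.00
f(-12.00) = -414.00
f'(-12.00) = 71.00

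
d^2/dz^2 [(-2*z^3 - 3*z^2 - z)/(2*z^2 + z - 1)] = -8/(8*z^3 - 12*z^2 + 6*z - 1)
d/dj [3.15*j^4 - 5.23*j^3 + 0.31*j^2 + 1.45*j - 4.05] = 12.6*j^3 - 15.69*j^2 + 0.62*j + 1.45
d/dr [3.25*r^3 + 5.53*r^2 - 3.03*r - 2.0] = 9.75*r^2 + 11.06*r - 3.03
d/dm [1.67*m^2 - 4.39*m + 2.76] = 3.34*m - 4.39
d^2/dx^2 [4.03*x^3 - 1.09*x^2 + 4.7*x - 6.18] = 24.18*x - 2.18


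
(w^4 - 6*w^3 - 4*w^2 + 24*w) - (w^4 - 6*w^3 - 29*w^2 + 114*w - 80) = 25*w^2 - 90*w + 80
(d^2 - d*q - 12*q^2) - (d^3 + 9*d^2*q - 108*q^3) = -d^3 - 9*d^2*q + d^2 - d*q + 108*q^3 - 12*q^2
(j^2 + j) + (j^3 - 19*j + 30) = j^3 + j^2 - 18*j + 30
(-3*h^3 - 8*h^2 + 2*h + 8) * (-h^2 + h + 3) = 3*h^5 + 5*h^4 - 19*h^3 - 30*h^2 + 14*h + 24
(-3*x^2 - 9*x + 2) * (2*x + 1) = -6*x^3 - 21*x^2 - 5*x + 2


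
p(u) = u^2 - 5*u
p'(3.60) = 2.20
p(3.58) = -5.08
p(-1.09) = 6.64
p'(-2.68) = -10.36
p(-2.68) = 20.58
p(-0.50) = 2.75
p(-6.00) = 66.00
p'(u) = 2*u - 5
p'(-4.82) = -14.64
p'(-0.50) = -6.00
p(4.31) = -2.97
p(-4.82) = 47.33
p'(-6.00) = -17.00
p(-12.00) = 204.00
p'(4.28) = 3.56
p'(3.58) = 2.16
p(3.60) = -5.04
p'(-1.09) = -7.18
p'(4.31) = 3.62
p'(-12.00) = -29.00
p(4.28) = -3.08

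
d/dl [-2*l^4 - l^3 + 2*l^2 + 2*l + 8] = -8*l^3 - 3*l^2 + 4*l + 2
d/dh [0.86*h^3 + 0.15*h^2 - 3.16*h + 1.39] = 2.58*h^2 + 0.3*h - 3.16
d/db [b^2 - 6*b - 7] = 2*b - 6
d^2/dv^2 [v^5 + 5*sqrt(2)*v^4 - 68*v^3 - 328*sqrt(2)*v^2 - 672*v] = 20*v^3 + 60*sqrt(2)*v^2 - 408*v - 656*sqrt(2)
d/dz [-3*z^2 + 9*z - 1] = 9 - 6*z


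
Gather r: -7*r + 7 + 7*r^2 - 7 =7*r^2 - 7*r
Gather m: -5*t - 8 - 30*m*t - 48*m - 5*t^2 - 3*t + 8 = m*(-30*t - 48) - 5*t^2 - 8*t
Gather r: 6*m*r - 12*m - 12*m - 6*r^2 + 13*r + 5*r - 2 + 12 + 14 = -24*m - 6*r^2 + r*(6*m + 18) + 24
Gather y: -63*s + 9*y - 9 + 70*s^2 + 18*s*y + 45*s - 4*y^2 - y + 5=70*s^2 - 18*s - 4*y^2 + y*(18*s + 8) - 4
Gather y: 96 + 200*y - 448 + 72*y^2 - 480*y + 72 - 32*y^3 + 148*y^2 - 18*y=-32*y^3 + 220*y^2 - 298*y - 280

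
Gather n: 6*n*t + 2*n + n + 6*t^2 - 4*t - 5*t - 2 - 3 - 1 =n*(6*t + 3) + 6*t^2 - 9*t - 6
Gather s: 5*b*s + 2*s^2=5*b*s + 2*s^2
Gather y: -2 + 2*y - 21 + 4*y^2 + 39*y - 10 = 4*y^2 + 41*y - 33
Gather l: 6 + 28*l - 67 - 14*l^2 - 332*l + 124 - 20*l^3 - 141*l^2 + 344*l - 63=-20*l^3 - 155*l^2 + 40*l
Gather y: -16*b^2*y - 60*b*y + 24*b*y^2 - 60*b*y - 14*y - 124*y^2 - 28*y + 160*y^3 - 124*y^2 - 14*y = 160*y^3 + y^2*(24*b - 248) + y*(-16*b^2 - 120*b - 56)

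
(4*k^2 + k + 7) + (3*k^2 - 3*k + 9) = 7*k^2 - 2*k + 16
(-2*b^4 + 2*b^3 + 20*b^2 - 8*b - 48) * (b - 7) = -2*b^5 + 16*b^4 + 6*b^3 - 148*b^2 + 8*b + 336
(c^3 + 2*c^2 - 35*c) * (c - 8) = c^4 - 6*c^3 - 51*c^2 + 280*c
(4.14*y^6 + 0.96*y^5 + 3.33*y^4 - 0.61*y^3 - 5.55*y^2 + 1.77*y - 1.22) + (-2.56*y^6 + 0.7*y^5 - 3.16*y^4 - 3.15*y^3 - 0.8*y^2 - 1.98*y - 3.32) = 1.58*y^6 + 1.66*y^5 + 0.17*y^4 - 3.76*y^3 - 6.35*y^2 - 0.21*y - 4.54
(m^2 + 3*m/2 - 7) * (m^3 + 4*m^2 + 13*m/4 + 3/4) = m^5 + 11*m^4/2 + 9*m^3/4 - 179*m^2/8 - 173*m/8 - 21/4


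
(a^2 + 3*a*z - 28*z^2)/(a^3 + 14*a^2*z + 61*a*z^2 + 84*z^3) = (a - 4*z)/(a^2 + 7*a*z + 12*z^2)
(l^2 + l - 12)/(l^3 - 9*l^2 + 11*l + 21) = (l + 4)/(l^2 - 6*l - 7)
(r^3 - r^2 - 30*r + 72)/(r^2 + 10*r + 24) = (r^2 - 7*r + 12)/(r + 4)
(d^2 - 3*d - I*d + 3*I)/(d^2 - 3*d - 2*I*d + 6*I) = (d - I)/(d - 2*I)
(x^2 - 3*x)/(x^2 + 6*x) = (x - 3)/(x + 6)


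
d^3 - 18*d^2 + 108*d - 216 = (d - 6)^3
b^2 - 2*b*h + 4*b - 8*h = (b + 4)*(b - 2*h)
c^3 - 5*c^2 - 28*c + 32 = (c - 8)*(c - 1)*(c + 4)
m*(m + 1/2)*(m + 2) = m^3 + 5*m^2/2 + m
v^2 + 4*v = v*(v + 4)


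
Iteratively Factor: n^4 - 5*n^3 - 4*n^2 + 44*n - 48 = (n + 3)*(n^3 - 8*n^2 + 20*n - 16) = (n - 2)*(n + 3)*(n^2 - 6*n + 8) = (n - 2)^2*(n + 3)*(n - 4)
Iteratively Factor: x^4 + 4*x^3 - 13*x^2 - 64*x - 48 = (x - 4)*(x^3 + 8*x^2 + 19*x + 12) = (x - 4)*(x + 4)*(x^2 + 4*x + 3) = (x - 4)*(x + 3)*(x + 4)*(x + 1)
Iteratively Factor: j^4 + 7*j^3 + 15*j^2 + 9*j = (j)*(j^3 + 7*j^2 + 15*j + 9) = j*(j + 3)*(j^2 + 4*j + 3) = j*(j + 3)^2*(j + 1)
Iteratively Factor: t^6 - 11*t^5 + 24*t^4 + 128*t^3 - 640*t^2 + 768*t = (t - 3)*(t^5 - 8*t^4 + 128*t^2 - 256*t) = (t - 4)*(t - 3)*(t^4 - 4*t^3 - 16*t^2 + 64*t) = t*(t - 4)*(t - 3)*(t^3 - 4*t^2 - 16*t + 64) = t*(t - 4)^2*(t - 3)*(t^2 - 16) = t*(t - 4)^2*(t - 3)*(t + 4)*(t - 4)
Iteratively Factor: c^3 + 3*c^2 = (c)*(c^2 + 3*c) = c^2*(c + 3)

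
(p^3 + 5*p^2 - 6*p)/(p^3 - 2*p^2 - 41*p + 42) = p/(p - 7)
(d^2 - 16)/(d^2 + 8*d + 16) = (d - 4)/(d + 4)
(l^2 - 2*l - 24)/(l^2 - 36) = (l + 4)/(l + 6)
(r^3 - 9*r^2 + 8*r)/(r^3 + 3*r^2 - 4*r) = (r - 8)/(r + 4)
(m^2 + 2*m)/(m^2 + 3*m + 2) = m/(m + 1)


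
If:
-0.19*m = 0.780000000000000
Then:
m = -4.11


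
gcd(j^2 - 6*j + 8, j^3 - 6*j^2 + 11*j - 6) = j - 2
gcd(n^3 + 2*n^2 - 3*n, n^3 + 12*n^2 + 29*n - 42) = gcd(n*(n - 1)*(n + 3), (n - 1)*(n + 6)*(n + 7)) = n - 1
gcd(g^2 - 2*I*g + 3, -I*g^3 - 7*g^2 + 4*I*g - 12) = g + I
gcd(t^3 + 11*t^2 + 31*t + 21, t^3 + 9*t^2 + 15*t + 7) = t^2 + 8*t + 7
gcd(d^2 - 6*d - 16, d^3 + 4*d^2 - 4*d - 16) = d + 2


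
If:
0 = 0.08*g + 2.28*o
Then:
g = -28.5*o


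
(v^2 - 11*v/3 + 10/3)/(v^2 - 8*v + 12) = (v - 5/3)/(v - 6)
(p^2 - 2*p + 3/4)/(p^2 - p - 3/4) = (2*p - 1)/(2*p + 1)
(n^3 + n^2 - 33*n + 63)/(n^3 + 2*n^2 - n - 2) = (n^3 + n^2 - 33*n + 63)/(n^3 + 2*n^2 - n - 2)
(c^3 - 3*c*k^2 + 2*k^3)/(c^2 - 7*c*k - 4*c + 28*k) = (c^3 - 3*c*k^2 + 2*k^3)/(c^2 - 7*c*k - 4*c + 28*k)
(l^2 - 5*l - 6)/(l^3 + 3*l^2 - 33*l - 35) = (l - 6)/(l^2 + 2*l - 35)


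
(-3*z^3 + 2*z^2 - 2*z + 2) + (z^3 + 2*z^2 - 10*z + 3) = -2*z^3 + 4*z^2 - 12*z + 5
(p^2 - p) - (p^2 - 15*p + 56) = 14*p - 56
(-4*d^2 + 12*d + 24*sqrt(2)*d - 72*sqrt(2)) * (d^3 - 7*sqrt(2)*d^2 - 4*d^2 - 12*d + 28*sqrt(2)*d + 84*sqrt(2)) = -4*d^5 + 28*d^4 + 52*sqrt(2)*d^4 - 364*sqrt(2)*d^3 - 336*d^3 + 2208*d^2 + 1872*sqrt(2)*d - 12096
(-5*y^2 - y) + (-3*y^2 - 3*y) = -8*y^2 - 4*y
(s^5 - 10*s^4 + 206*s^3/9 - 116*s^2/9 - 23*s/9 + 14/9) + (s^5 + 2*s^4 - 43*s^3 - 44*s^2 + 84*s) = 2*s^5 - 8*s^4 - 181*s^3/9 - 512*s^2/9 + 733*s/9 + 14/9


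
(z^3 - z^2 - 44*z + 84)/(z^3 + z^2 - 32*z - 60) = (z^2 + 5*z - 14)/(z^2 + 7*z + 10)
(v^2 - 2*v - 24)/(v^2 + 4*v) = (v - 6)/v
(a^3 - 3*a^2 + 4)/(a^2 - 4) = (a^2 - a - 2)/(a + 2)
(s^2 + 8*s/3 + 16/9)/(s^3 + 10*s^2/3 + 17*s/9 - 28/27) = 3*(3*s + 4)/(9*s^2 + 18*s - 7)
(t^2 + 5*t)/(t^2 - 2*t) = (t + 5)/(t - 2)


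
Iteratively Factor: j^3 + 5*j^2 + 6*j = (j + 3)*(j^2 + 2*j) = (j + 2)*(j + 3)*(j)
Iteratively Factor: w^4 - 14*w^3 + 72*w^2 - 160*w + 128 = (w - 2)*(w^3 - 12*w^2 + 48*w - 64) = (w - 4)*(w - 2)*(w^2 - 8*w + 16) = (w - 4)^2*(w - 2)*(w - 4)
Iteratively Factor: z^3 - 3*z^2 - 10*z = (z - 5)*(z^2 + 2*z) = (z - 5)*(z + 2)*(z)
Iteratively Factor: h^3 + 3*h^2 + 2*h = (h + 1)*(h^2 + 2*h) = (h + 1)*(h + 2)*(h)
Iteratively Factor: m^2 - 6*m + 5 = (m - 5)*(m - 1)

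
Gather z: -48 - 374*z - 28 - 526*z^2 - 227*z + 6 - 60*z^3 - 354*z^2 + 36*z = -60*z^3 - 880*z^2 - 565*z - 70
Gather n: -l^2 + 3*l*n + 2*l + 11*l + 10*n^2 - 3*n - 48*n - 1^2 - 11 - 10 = -l^2 + 13*l + 10*n^2 + n*(3*l - 51) - 22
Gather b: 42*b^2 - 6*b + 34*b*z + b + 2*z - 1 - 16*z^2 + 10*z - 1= 42*b^2 + b*(34*z - 5) - 16*z^2 + 12*z - 2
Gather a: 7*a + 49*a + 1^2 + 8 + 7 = 56*a + 16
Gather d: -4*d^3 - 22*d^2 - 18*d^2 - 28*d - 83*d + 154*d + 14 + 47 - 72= -4*d^3 - 40*d^2 + 43*d - 11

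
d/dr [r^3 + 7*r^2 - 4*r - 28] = 3*r^2 + 14*r - 4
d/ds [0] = 0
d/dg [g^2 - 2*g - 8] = 2*g - 2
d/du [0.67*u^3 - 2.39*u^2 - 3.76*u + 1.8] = 2.01*u^2 - 4.78*u - 3.76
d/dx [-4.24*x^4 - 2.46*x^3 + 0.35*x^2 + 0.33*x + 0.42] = -16.96*x^3 - 7.38*x^2 + 0.7*x + 0.33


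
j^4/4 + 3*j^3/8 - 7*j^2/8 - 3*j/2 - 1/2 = (j/4 + 1/4)*(j - 2)*(j + 1/2)*(j + 2)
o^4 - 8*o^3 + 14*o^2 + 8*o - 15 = (o - 5)*(o - 3)*(o - 1)*(o + 1)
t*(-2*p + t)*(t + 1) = -2*p*t^2 - 2*p*t + t^3 + t^2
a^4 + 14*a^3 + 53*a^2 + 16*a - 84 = (a - 1)*(a + 2)*(a + 6)*(a + 7)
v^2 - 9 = (v - 3)*(v + 3)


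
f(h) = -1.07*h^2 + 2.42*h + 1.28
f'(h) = 2.42 - 2.14*h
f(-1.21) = -3.21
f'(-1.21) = 5.01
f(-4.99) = -37.44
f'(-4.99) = 13.10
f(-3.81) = -23.47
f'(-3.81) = 10.57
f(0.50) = 2.22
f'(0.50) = 1.35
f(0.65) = 2.40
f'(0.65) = 1.03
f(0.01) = 1.30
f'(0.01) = 2.40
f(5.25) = -15.51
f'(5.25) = -8.82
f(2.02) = 1.80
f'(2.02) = -1.90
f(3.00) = -1.09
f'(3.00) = -4.00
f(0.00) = 1.28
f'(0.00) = 2.42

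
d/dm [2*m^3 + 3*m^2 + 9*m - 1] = 6*m^2 + 6*m + 9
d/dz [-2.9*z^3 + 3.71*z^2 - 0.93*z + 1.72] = -8.7*z^2 + 7.42*z - 0.93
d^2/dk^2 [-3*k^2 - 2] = -6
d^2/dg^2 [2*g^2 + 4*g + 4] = 4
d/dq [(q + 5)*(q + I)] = 2*q + 5 + I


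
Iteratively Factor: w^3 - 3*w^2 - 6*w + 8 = (w - 1)*(w^2 - 2*w - 8) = (w - 4)*(w - 1)*(w + 2)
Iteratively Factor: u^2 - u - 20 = (u + 4)*(u - 5)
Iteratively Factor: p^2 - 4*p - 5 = (p - 5)*(p + 1)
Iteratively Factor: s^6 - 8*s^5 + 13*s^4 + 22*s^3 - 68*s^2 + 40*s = (s - 2)*(s^5 - 6*s^4 + s^3 + 24*s^2 - 20*s) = s*(s - 2)*(s^4 - 6*s^3 + s^2 + 24*s - 20) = s*(s - 2)^2*(s^3 - 4*s^2 - 7*s + 10) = s*(s - 5)*(s - 2)^2*(s^2 + s - 2) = s*(s - 5)*(s - 2)^2*(s + 2)*(s - 1)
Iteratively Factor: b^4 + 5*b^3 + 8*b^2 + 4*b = (b)*(b^3 + 5*b^2 + 8*b + 4) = b*(b + 2)*(b^2 + 3*b + 2) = b*(b + 1)*(b + 2)*(b + 2)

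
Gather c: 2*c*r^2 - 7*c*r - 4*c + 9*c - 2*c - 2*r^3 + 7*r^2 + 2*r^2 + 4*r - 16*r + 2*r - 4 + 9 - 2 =c*(2*r^2 - 7*r + 3) - 2*r^3 + 9*r^2 - 10*r + 3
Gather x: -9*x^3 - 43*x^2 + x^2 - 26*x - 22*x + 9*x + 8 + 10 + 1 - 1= -9*x^3 - 42*x^2 - 39*x + 18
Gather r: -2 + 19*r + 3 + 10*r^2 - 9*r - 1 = 10*r^2 + 10*r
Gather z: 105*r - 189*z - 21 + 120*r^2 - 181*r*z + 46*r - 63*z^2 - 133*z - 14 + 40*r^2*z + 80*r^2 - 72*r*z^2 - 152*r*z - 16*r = 200*r^2 + 135*r + z^2*(-72*r - 63) + z*(40*r^2 - 333*r - 322) - 35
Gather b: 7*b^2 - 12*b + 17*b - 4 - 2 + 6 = 7*b^2 + 5*b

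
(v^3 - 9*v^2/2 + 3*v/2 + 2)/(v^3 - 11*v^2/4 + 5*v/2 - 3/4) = 2*(2*v^2 - 7*v - 4)/(4*v^2 - 7*v + 3)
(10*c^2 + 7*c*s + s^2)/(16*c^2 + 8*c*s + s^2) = (10*c^2 + 7*c*s + s^2)/(16*c^2 + 8*c*s + s^2)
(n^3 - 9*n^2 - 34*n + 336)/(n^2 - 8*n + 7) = (n^2 - 2*n - 48)/(n - 1)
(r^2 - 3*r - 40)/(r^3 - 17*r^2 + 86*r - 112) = (r + 5)/(r^2 - 9*r + 14)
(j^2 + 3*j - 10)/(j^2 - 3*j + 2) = (j + 5)/(j - 1)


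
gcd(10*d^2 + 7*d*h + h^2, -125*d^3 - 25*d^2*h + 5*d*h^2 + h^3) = 5*d + h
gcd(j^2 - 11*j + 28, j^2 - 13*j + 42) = j - 7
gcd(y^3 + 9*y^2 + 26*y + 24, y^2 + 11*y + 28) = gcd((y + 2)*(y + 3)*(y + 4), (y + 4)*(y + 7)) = y + 4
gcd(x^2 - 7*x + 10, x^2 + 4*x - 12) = x - 2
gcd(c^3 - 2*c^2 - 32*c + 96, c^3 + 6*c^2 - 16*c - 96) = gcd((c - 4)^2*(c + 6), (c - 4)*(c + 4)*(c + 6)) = c^2 + 2*c - 24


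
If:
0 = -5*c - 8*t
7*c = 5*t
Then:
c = 0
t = 0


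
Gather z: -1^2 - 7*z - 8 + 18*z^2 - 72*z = 18*z^2 - 79*z - 9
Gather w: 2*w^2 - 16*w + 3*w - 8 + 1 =2*w^2 - 13*w - 7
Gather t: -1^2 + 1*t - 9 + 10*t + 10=11*t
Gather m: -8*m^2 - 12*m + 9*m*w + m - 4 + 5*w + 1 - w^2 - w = -8*m^2 + m*(9*w - 11) - w^2 + 4*w - 3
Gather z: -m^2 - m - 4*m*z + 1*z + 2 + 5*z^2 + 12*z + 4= -m^2 - m + 5*z^2 + z*(13 - 4*m) + 6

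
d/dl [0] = 0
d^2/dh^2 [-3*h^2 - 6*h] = -6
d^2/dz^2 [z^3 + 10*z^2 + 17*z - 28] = 6*z + 20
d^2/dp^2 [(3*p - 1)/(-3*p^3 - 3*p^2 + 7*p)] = 2*(-81*p^5 - 27*p^4 - 18*p^3 - 36*p^2 - 63*p + 49)/(p^3*(27*p^6 + 81*p^5 - 108*p^4 - 351*p^3 + 252*p^2 + 441*p - 343))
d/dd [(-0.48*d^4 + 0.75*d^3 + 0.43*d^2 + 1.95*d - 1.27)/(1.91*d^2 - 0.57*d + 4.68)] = (-1.8336*d^5 + 2.2533*d^4 - 9.8406*d^3 + 6.5604*d^2 + 8.8762*d + 8.4021)/(3.6481*d^4 - 2.1774*d^3 + 18.2025*d^2 - 5.3352*d + 21.9024)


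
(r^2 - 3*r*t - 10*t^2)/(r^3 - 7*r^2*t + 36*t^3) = (r - 5*t)/(r^2 - 9*r*t + 18*t^2)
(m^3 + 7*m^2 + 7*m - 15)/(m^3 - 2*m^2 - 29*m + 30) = (m + 3)/(m - 6)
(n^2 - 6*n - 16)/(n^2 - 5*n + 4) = (n^2 - 6*n - 16)/(n^2 - 5*n + 4)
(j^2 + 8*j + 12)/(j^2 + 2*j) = (j + 6)/j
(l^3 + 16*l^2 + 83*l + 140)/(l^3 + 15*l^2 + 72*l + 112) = (l + 5)/(l + 4)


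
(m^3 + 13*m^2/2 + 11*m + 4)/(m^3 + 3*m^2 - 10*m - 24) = (m + 1/2)/(m - 3)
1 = 1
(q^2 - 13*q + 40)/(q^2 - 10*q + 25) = (q - 8)/(q - 5)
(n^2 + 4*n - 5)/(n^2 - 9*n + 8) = (n + 5)/(n - 8)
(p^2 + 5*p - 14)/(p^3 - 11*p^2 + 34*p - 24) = (p^2 + 5*p - 14)/(p^3 - 11*p^2 + 34*p - 24)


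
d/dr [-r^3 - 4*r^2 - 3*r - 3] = -3*r^2 - 8*r - 3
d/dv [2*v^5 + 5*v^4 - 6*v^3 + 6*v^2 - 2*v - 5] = 10*v^4 + 20*v^3 - 18*v^2 + 12*v - 2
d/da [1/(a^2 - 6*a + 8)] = 2*(3 - a)/(a^2 - 6*a + 8)^2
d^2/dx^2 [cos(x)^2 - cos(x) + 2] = cos(x) - 2*cos(2*x)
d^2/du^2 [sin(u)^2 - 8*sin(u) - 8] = 8*sin(u) + 2*cos(2*u)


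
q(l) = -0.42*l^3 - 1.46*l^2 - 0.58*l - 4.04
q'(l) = -1.26*l^2 - 2.92*l - 0.58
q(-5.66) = 28.63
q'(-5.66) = -24.42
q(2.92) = -28.64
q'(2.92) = -19.85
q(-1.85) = -5.30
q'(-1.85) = 0.51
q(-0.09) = -4.00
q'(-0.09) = -0.33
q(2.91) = -28.44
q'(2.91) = -19.75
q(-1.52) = -5.06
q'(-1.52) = 0.95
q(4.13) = -60.93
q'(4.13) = -34.13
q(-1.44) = -4.98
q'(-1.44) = 1.01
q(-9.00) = 189.10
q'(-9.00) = -76.36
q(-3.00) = -4.10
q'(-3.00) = -3.16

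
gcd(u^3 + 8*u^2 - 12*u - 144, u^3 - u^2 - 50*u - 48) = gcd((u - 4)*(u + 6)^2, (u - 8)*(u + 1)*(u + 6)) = u + 6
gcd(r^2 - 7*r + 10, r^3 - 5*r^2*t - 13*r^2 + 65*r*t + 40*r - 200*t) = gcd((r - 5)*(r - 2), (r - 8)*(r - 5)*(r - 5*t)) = r - 5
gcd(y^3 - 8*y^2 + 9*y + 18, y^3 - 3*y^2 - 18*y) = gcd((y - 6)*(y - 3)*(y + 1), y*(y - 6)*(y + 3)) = y - 6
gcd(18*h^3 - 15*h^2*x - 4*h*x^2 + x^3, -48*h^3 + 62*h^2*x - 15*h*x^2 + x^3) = 6*h^2 - 7*h*x + x^2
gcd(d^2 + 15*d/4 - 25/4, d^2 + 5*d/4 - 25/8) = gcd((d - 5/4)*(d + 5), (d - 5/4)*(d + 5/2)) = d - 5/4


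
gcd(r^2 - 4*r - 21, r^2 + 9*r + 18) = r + 3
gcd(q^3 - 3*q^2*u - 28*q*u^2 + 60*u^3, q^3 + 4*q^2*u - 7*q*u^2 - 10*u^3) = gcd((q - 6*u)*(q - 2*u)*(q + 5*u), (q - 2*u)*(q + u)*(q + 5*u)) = q^2 + 3*q*u - 10*u^2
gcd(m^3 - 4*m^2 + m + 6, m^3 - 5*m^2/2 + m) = m - 2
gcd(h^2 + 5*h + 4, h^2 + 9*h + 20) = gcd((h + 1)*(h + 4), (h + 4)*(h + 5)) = h + 4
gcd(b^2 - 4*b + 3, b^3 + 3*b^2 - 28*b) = 1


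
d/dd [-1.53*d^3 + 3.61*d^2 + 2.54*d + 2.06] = -4.59*d^2 + 7.22*d + 2.54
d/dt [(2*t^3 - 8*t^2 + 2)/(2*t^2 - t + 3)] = 2*(2*t^4 - 2*t^3 + 13*t^2 - 28*t + 1)/(4*t^4 - 4*t^3 + 13*t^2 - 6*t + 9)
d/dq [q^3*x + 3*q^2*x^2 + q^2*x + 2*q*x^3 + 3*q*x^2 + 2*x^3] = x*(3*q^2 + 6*q*x + 2*q + 2*x^2 + 3*x)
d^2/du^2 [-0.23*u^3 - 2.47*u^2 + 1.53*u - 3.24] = -1.38*u - 4.94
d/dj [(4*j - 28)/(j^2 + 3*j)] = 4*(-j^2 + 14*j + 21)/(j^2*(j^2 + 6*j + 9))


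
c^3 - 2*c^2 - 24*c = c*(c - 6)*(c + 4)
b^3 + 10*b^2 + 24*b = b*(b + 4)*(b + 6)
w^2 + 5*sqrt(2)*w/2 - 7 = (w - sqrt(2))*(w + 7*sqrt(2)/2)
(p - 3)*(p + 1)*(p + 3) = p^3 + p^2 - 9*p - 9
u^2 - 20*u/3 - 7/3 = (u - 7)*(u + 1/3)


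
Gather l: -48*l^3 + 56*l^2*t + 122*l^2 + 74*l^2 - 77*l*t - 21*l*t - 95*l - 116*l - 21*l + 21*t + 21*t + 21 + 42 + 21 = -48*l^3 + l^2*(56*t + 196) + l*(-98*t - 232) + 42*t + 84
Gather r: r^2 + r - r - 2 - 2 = r^2 - 4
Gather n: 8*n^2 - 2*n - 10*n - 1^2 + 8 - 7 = 8*n^2 - 12*n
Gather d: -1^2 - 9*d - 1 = -9*d - 2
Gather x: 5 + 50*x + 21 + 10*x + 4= 60*x + 30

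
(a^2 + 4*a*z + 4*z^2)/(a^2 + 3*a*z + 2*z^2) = (a + 2*z)/(a + z)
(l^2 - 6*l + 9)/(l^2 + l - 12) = (l - 3)/(l + 4)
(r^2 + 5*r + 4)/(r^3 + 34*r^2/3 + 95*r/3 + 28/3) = 3*(r + 1)/(3*r^2 + 22*r + 7)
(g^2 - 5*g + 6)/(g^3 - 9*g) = (g - 2)/(g*(g + 3))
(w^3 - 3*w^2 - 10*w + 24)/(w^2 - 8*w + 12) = (w^2 - w - 12)/(w - 6)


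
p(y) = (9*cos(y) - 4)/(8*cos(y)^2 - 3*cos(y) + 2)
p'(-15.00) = -0.69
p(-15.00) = -1.22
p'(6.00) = 0.01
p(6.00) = 0.71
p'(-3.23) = 0.07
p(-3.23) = -1.00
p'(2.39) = 0.76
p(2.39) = -1.25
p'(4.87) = 4.73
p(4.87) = -1.50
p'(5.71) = 0.18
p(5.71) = 0.69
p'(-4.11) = 1.12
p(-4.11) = -1.45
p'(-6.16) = 0.00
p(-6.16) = 0.71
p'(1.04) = -2.68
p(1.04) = 0.22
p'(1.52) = -2.59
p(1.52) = -1.90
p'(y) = (16*sin(y)*cos(y) - 3*sin(y))*(9*cos(y) - 4)/(8*cos(y)^2 - 3*cos(y) + 2)^2 - 9*sin(y)/(8*cos(y)^2 - 3*cos(y) + 2)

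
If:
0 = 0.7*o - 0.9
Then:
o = 1.29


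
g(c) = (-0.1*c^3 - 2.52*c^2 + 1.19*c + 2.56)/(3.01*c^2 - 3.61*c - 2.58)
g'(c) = (3.61 - 6.02*c)*(-0.1*c^3 - 2.52*c^2 + 1.19*c + 2.56)/(3.01*c^2 - 3.61*c - 2.58)^2 + (-0.3*c^2 - 5.04*c + 1.19)/(3.01*c^2 - 3.61*c - 2.58) = (-0.301*c^4 + 0.722*c^3 + 6.2893*c^2 - 2.408*c + 6.1714)/(9.0601*c^4 - 21.7322*c^3 - 2.4995*c^2 + 18.6276*c + 6.6564)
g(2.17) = -2.06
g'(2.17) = 2.21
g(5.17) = -1.22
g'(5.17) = 0.01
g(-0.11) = -1.12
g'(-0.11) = 1.41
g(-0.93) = -0.19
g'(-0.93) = 1.14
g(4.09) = -1.26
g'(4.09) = 0.06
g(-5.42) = -0.59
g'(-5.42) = -0.02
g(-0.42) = -3.05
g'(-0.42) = 28.99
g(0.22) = -0.84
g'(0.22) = 0.57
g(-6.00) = -0.58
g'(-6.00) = -0.02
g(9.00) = -1.26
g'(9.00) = -0.02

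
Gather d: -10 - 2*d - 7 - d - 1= -3*d - 18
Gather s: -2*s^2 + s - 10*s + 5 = -2*s^2 - 9*s + 5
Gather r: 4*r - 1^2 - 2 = 4*r - 3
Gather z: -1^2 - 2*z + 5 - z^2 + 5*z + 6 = -z^2 + 3*z + 10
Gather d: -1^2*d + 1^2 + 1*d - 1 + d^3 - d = d^3 - d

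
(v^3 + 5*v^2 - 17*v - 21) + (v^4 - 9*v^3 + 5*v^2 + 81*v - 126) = v^4 - 8*v^3 + 10*v^2 + 64*v - 147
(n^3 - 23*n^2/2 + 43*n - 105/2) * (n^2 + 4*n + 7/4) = n^5 - 15*n^4/2 - 5*n^3/4 + 795*n^2/8 - 539*n/4 - 735/8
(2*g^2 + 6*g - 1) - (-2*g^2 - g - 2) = 4*g^2 + 7*g + 1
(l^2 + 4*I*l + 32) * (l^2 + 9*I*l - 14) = l^4 + 13*I*l^3 - 18*l^2 + 232*I*l - 448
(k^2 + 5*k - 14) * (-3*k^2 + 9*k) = -3*k^4 - 6*k^3 + 87*k^2 - 126*k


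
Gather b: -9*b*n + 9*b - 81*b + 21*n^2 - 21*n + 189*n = b*(-9*n - 72) + 21*n^2 + 168*n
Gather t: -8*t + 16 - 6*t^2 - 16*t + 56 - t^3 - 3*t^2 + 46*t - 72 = -t^3 - 9*t^2 + 22*t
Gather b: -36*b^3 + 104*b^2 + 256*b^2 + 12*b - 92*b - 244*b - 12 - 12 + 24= -36*b^3 + 360*b^2 - 324*b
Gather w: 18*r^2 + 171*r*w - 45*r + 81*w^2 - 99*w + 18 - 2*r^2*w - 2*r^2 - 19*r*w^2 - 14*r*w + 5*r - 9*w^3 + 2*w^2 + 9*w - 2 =16*r^2 - 40*r - 9*w^3 + w^2*(83 - 19*r) + w*(-2*r^2 + 157*r - 90) + 16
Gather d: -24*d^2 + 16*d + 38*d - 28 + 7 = -24*d^2 + 54*d - 21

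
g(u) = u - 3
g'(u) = 1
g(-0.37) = -3.37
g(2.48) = -0.52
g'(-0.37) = 1.00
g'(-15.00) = 1.00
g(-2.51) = -5.51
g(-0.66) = -3.66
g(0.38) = -2.62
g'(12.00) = 1.00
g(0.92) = -2.08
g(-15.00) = -18.00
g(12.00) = 9.00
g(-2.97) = -5.97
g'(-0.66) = 1.00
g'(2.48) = 1.00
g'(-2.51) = 1.00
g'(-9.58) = 1.00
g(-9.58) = -12.58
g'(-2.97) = 1.00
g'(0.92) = 1.00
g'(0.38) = 1.00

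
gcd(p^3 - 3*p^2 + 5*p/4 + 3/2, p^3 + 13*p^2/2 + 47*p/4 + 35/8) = p + 1/2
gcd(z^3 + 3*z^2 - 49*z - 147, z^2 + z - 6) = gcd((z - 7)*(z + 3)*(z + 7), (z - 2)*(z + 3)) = z + 3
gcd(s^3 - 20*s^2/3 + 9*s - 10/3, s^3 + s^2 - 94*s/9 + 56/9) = s - 2/3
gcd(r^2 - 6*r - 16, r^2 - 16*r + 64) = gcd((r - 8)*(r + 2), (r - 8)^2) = r - 8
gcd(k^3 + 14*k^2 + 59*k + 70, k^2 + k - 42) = k + 7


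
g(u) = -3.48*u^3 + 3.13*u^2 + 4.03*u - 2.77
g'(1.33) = -6.11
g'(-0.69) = -5.26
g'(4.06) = -142.64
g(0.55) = -0.19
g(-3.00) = 107.27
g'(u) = -10.44*u^2 + 6.26*u + 4.03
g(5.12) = -367.16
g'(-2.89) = -101.26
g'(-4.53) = -238.57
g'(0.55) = 4.31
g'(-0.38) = 0.14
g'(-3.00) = -108.71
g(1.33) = -0.06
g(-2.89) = 95.72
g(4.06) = -167.71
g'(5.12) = -237.60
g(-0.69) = -2.92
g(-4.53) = 366.70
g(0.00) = -2.77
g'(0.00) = 4.03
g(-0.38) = -3.66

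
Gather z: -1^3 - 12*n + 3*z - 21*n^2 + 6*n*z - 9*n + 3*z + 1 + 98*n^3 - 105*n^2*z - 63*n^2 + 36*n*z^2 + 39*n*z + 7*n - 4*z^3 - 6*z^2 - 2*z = 98*n^3 - 84*n^2 - 14*n - 4*z^3 + z^2*(36*n - 6) + z*(-105*n^2 + 45*n + 4)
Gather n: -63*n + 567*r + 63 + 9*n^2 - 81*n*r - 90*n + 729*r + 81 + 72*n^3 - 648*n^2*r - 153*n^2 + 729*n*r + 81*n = 72*n^3 + n^2*(-648*r - 144) + n*(648*r - 72) + 1296*r + 144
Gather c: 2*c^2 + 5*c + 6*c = 2*c^2 + 11*c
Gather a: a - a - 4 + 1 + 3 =0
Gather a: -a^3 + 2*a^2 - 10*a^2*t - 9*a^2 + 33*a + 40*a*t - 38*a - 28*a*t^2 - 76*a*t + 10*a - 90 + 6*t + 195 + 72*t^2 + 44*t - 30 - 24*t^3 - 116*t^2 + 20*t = -a^3 + a^2*(-10*t - 7) + a*(-28*t^2 - 36*t + 5) - 24*t^3 - 44*t^2 + 70*t + 75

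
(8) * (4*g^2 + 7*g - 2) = 32*g^2 + 56*g - 16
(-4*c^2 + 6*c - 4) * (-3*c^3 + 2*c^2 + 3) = 12*c^5 - 26*c^4 + 24*c^3 - 20*c^2 + 18*c - 12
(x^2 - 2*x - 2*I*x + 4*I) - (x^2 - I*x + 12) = -2*x - I*x - 12 + 4*I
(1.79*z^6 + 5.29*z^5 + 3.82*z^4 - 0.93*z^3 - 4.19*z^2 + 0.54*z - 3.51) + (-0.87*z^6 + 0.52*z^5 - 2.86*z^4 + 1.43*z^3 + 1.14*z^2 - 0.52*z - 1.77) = 0.92*z^6 + 5.81*z^5 + 0.96*z^4 + 0.5*z^3 - 3.05*z^2 + 0.02*z - 5.28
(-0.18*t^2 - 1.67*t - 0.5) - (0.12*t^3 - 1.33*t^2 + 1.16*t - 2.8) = -0.12*t^3 + 1.15*t^2 - 2.83*t + 2.3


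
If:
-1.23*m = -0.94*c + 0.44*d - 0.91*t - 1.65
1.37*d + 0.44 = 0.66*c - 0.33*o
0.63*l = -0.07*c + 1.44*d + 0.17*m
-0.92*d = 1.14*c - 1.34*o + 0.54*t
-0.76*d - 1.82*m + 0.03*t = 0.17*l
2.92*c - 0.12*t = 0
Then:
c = -0.07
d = -0.15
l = -0.31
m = 0.06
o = -0.86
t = -1.73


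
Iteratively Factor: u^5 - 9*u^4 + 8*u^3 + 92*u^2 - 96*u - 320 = (u + 2)*(u^4 - 11*u^3 + 30*u^2 + 32*u - 160) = (u - 4)*(u + 2)*(u^3 - 7*u^2 + 2*u + 40) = (u - 4)^2*(u + 2)*(u^2 - 3*u - 10) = (u - 5)*(u - 4)^2*(u + 2)*(u + 2)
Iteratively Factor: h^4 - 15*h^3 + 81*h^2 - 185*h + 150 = (h - 5)*(h^3 - 10*h^2 + 31*h - 30) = (h - 5)^2*(h^2 - 5*h + 6) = (h - 5)^2*(h - 2)*(h - 3)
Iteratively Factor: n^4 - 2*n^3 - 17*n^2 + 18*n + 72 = (n + 2)*(n^3 - 4*n^2 - 9*n + 36) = (n - 3)*(n + 2)*(n^2 - n - 12) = (n - 3)*(n + 2)*(n + 3)*(n - 4)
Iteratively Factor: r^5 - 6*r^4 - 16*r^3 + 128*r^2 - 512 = (r - 4)*(r^4 - 2*r^3 - 24*r^2 + 32*r + 128) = (r - 4)*(r + 2)*(r^3 - 4*r^2 - 16*r + 64) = (r - 4)*(r + 2)*(r + 4)*(r^2 - 8*r + 16) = (r - 4)^2*(r + 2)*(r + 4)*(r - 4)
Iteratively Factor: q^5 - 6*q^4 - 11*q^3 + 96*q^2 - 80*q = (q - 5)*(q^4 - q^3 - 16*q^2 + 16*q) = (q - 5)*(q + 4)*(q^3 - 5*q^2 + 4*q) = (q - 5)*(q - 1)*(q + 4)*(q^2 - 4*q) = q*(q - 5)*(q - 1)*(q + 4)*(q - 4)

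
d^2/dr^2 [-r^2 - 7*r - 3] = -2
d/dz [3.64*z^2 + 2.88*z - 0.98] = 7.28*z + 2.88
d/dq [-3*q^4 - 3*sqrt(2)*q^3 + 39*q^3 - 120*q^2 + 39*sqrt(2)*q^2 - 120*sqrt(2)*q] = -12*q^3 - 9*sqrt(2)*q^2 + 117*q^2 - 240*q + 78*sqrt(2)*q - 120*sqrt(2)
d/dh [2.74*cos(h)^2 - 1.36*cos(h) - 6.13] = (1.36 - 5.48*cos(h))*sin(h)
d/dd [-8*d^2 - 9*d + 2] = -16*d - 9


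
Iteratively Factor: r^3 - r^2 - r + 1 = (r + 1)*(r^2 - 2*r + 1) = (r - 1)*(r + 1)*(r - 1)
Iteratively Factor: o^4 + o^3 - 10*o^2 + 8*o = (o - 2)*(o^3 + 3*o^2 - 4*o) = (o - 2)*(o - 1)*(o^2 + 4*o) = o*(o - 2)*(o - 1)*(o + 4)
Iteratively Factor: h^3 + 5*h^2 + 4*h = (h + 1)*(h^2 + 4*h) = (h + 1)*(h + 4)*(h)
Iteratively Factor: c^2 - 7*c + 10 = (c - 5)*(c - 2)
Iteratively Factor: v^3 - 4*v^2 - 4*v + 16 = (v - 4)*(v^2 - 4) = (v - 4)*(v - 2)*(v + 2)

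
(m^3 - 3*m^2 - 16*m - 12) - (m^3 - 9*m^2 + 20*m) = 6*m^2 - 36*m - 12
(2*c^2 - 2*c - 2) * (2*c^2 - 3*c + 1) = 4*c^4 - 10*c^3 + 4*c^2 + 4*c - 2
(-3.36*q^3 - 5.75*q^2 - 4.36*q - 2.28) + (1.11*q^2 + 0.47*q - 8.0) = -3.36*q^3 - 4.64*q^2 - 3.89*q - 10.28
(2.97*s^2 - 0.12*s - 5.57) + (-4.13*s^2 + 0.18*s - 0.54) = -1.16*s^2 + 0.06*s - 6.11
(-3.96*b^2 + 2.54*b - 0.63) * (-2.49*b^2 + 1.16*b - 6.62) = 9.8604*b^4 - 10.9182*b^3 + 30.7303*b^2 - 17.5456*b + 4.1706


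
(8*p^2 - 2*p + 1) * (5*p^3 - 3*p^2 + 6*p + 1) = 40*p^5 - 34*p^4 + 59*p^3 - 7*p^2 + 4*p + 1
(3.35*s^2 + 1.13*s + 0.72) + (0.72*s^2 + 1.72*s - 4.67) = 4.07*s^2 + 2.85*s - 3.95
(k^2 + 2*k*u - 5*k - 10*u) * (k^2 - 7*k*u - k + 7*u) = k^4 - 5*k^3*u - 6*k^3 - 14*k^2*u^2 + 30*k^2*u + 5*k^2 + 84*k*u^2 - 25*k*u - 70*u^2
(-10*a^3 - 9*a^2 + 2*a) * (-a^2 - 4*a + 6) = 10*a^5 + 49*a^4 - 26*a^3 - 62*a^2 + 12*a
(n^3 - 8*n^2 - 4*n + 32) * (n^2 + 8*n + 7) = n^5 - 61*n^3 - 56*n^2 + 228*n + 224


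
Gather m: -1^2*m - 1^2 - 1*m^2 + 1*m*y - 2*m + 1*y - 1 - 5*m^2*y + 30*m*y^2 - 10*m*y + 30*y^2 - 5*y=m^2*(-5*y - 1) + m*(30*y^2 - 9*y - 3) + 30*y^2 - 4*y - 2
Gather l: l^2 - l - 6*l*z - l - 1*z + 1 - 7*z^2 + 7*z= l^2 + l*(-6*z - 2) - 7*z^2 + 6*z + 1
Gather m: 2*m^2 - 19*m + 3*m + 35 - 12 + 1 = 2*m^2 - 16*m + 24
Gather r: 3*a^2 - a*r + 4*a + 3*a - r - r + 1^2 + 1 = 3*a^2 + 7*a + r*(-a - 2) + 2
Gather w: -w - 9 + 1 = -w - 8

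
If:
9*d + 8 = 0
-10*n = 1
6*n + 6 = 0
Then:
No Solution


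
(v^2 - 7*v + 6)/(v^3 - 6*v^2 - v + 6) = 1/(v + 1)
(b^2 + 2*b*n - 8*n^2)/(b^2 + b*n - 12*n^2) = (b - 2*n)/(b - 3*n)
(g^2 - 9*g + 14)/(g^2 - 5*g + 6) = (g - 7)/(g - 3)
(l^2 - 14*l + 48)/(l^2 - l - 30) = (l - 8)/(l + 5)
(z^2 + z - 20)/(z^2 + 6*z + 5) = (z - 4)/(z + 1)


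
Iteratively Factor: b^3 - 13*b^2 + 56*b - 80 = (b - 4)*(b^2 - 9*b + 20) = (b - 4)^2*(b - 5)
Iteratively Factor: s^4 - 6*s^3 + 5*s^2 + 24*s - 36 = (s - 2)*(s^3 - 4*s^2 - 3*s + 18) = (s - 2)*(s + 2)*(s^2 - 6*s + 9) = (s - 3)*(s - 2)*(s + 2)*(s - 3)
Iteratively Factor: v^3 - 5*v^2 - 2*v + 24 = (v + 2)*(v^2 - 7*v + 12) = (v - 3)*(v + 2)*(v - 4)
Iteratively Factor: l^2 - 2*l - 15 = (l + 3)*(l - 5)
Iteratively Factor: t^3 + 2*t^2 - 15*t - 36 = (t + 3)*(t^2 - t - 12) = (t + 3)^2*(t - 4)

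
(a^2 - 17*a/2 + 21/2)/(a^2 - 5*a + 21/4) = 2*(a - 7)/(2*a - 7)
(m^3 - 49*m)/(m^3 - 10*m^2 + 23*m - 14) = m*(m + 7)/(m^2 - 3*m + 2)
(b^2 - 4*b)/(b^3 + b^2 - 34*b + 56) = b/(b^2 + 5*b - 14)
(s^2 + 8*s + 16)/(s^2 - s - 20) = (s + 4)/(s - 5)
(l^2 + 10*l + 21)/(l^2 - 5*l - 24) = (l + 7)/(l - 8)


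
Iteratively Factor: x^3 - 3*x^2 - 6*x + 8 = (x + 2)*(x^2 - 5*x + 4) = (x - 1)*(x + 2)*(x - 4)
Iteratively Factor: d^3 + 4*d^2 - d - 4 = (d + 4)*(d^2 - 1) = (d + 1)*(d + 4)*(d - 1)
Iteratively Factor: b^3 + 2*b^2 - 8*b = (b + 4)*(b^2 - 2*b) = b*(b + 4)*(b - 2)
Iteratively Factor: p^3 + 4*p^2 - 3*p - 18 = (p + 3)*(p^2 + p - 6) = (p - 2)*(p + 3)*(p + 3)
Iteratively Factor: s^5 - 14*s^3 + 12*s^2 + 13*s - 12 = (s - 1)*(s^4 + s^3 - 13*s^2 - s + 12) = (s - 1)*(s + 4)*(s^3 - 3*s^2 - s + 3) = (s - 1)*(s + 1)*(s + 4)*(s^2 - 4*s + 3) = (s - 3)*(s - 1)*(s + 1)*(s + 4)*(s - 1)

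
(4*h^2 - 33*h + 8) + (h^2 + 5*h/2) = 5*h^2 - 61*h/2 + 8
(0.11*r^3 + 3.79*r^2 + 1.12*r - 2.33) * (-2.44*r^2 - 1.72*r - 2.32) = -0.2684*r^5 - 9.4368*r^4 - 9.5068*r^3 - 5.034*r^2 + 1.4092*r + 5.4056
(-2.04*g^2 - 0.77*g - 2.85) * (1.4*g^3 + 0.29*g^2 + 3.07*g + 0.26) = -2.856*g^5 - 1.6696*g^4 - 10.4761*g^3 - 3.7208*g^2 - 8.9497*g - 0.741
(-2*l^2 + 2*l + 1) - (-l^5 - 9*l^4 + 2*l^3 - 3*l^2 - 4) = l^5 + 9*l^4 - 2*l^3 + l^2 + 2*l + 5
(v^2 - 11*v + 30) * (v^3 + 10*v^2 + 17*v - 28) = v^5 - v^4 - 63*v^3 + 85*v^2 + 818*v - 840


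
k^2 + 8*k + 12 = (k + 2)*(k + 6)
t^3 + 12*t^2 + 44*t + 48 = (t + 2)*(t + 4)*(t + 6)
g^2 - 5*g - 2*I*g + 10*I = (g - 5)*(g - 2*I)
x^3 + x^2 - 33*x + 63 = (x - 3)^2*(x + 7)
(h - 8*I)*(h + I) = h^2 - 7*I*h + 8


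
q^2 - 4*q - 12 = (q - 6)*(q + 2)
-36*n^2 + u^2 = (-6*n + u)*(6*n + u)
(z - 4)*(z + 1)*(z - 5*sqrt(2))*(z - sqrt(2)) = z^4 - 6*sqrt(2)*z^3 - 3*z^3 + 6*z^2 + 18*sqrt(2)*z^2 - 30*z + 24*sqrt(2)*z - 40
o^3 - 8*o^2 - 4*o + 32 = (o - 8)*(o - 2)*(o + 2)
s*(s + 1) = s^2 + s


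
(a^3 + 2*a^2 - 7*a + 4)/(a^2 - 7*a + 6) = (a^2 + 3*a - 4)/(a - 6)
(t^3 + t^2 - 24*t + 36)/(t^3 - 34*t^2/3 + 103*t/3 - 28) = 3*(t^2 + 4*t - 12)/(3*t^2 - 25*t + 28)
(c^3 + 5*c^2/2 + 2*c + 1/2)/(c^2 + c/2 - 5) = (2*c^3 + 5*c^2 + 4*c + 1)/(2*c^2 + c - 10)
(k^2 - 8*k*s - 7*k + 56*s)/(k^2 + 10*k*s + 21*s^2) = (k^2 - 8*k*s - 7*k + 56*s)/(k^2 + 10*k*s + 21*s^2)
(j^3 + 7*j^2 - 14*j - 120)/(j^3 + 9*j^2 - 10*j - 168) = (j + 5)/(j + 7)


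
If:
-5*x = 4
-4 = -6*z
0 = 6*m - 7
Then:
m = 7/6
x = -4/5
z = 2/3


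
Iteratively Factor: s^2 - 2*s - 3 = (s + 1)*(s - 3)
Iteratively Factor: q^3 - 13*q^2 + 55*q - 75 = (q - 3)*(q^2 - 10*q + 25) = (q - 5)*(q - 3)*(q - 5)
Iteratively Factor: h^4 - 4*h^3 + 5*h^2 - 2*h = (h - 1)*(h^3 - 3*h^2 + 2*h) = (h - 1)^2*(h^2 - 2*h) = h*(h - 1)^2*(h - 2)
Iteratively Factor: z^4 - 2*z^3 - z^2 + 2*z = (z - 2)*(z^3 - z) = (z - 2)*(z + 1)*(z^2 - z) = (z - 2)*(z - 1)*(z + 1)*(z)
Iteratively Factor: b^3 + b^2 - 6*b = (b)*(b^2 + b - 6) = b*(b - 2)*(b + 3)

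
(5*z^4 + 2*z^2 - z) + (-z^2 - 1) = 5*z^4 + z^2 - z - 1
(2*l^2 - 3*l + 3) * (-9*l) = -18*l^3 + 27*l^2 - 27*l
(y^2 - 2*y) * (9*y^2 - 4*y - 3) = 9*y^4 - 22*y^3 + 5*y^2 + 6*y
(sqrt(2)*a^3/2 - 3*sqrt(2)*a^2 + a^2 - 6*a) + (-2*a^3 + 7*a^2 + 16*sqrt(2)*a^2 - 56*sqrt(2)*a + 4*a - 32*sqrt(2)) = -2*a^3 + sqrt(2)*a^3/2 + 8*a^2 + 13*sqrt(2)*a^2 - 56*sqrt(2)*a - 2*a - 32*sqrt(2)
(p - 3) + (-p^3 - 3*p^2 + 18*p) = -p^3 - 3*p^2 + 19*p - 3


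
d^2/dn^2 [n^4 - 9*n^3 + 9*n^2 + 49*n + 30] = 12*n^2 - 54*n + 18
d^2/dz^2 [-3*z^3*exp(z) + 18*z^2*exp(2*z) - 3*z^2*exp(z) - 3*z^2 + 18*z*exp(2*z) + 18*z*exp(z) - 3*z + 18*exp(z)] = -3*z^3*exp(z) + 72*z^2*exp(2*z) - 21*z^2*exp(z) + 216*z*exp(2*z) - 12*z*exp(z) + 108*exp(2*z) + 48*exp(z) - 6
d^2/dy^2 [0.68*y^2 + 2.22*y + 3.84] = 1.36000000000000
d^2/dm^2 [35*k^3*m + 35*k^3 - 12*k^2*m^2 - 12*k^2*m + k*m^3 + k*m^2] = 2*k*(-12*k + 3*m + 1)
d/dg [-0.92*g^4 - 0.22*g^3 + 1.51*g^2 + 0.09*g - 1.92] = -3.68*g^3 - 0.66*g^2 + 3.02*g + 0.09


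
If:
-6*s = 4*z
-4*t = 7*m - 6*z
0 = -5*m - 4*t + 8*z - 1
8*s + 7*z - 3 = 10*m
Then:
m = -13/70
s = -16/35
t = 379/280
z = 24/35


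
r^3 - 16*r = r*(r - 4)*(r + 4)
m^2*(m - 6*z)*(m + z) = m^4 - 5*m^3*z - 6*m^2*z^2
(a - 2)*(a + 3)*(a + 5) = a^3 + 6*a^2 - a - 30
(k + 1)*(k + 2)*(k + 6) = k^3 + 9*k^2 + 20*k + 12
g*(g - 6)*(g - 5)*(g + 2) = g^4 - 9*g^3 + 8*g^2 + 60*g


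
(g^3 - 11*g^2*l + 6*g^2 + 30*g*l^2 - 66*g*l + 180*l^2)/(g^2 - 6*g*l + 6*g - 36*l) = g - 5*l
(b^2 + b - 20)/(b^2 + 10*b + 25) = (b - 4)/(b + 5)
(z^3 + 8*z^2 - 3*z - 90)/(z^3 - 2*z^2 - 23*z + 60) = (z + 6)/(z - 4)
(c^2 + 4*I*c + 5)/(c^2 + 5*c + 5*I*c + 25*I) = (c - I)/(c + 5)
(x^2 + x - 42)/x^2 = (x^2 + x - 42)/x^2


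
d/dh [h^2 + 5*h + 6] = 2*h + 5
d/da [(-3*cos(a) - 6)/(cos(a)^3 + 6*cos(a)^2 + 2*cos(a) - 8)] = -3*(51*cos(a)/2 + 6*cos(2*a) + cos(3*a)/2 + 18)*sin(a)/(cos(a)^3 + 6*cos(a)^2 + 2*cos(a) - 8)^2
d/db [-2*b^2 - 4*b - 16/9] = -4*b - 4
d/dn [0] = 0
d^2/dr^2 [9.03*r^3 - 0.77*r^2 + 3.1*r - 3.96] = 54.18*r - 1.54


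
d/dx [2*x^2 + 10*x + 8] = 4*x + 10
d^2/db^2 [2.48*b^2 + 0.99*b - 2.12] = 4.96000000000000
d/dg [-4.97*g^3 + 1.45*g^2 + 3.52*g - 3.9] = -14.91*g^2 + 2.9*g + 3.52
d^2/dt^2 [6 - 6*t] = 0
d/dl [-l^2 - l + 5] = -2*l - 1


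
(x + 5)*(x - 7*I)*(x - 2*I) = x^3 + 5*x^2 - 9*I*x^2 - 14*x - 45*I*x - 70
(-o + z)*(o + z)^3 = -o^4 - 2*o^3*z + 2*o*z^3 + z^4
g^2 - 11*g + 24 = (g - 8)*(g - 3)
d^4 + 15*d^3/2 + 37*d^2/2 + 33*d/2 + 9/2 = (d + 1/2)*(d + 1)*(d + 3)^2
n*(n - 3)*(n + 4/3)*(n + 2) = n^4 + n^3/3 - 22*n^2/3 - 8*n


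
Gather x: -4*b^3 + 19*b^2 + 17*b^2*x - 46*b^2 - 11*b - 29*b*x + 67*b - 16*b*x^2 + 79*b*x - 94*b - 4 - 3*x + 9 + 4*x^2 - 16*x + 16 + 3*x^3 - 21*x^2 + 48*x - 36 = -4*b^3 - 27*b^2 - 38*b + 3*x^3 + x^2*(-16*b - 17) + x*(17*b^2 + 50*b + 29) - 15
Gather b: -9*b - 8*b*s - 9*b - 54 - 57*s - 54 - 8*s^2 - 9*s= b*(-8*s - 18) - 8*s^2 - 66*s - 108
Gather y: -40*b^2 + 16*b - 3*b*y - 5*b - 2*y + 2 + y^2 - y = -40*b^2 + 11*b + y^2 + y*(-3*b - 3) + 2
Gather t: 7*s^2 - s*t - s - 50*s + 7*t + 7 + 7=7*s^2 - 51*s + t*(7 - s) + 14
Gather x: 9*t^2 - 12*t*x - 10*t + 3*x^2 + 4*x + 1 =9*t^2 - 10*t + 3*x^2 + x*(4 - 12*t) + 1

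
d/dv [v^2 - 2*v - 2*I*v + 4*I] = 2*v - 2 - 2*I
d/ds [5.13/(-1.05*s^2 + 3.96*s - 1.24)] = (10.773*s - 20.3148)/(1.05*s^2 - 3.96*s + 1.24)^2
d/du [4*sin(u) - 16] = 4*cos(u)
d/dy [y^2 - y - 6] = 2*y - 1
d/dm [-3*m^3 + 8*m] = 8 - 9*m^2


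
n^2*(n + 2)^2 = n^4 + 4*n^3 + 4*n^2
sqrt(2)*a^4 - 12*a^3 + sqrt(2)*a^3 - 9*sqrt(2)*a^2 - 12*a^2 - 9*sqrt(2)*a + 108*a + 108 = (a - 3)*(a + 3)*(a - 6*sqrt(2))*(sqrt(2)*a + sqrt(2))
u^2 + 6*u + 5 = (u + 1)*(u + 5)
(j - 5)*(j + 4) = j^2 - j - 20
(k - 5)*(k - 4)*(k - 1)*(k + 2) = k^4 - 8*k^3 + 9*k^2 + 38*k - 40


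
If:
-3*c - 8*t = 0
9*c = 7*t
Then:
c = 0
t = 0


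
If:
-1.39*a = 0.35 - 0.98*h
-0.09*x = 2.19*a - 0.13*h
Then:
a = 0.0231493258712796 - 0.0448740778427881*x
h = 0.389977105062325 - 0.0636479267361994*x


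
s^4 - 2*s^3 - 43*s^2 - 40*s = s*(s - 8)*(s + 1)*(s + 5)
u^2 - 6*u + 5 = (u - 5)*(u - 1)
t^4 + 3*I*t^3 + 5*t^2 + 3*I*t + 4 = (t - I)^2*(t + I)*(t + 4*I)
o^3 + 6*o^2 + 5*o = o*(o + 1)*(o + 5)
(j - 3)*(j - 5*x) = j^2 - 5*j*x - 3*j + 15*x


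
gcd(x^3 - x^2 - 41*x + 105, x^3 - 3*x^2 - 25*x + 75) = x^2 - 8*x + 15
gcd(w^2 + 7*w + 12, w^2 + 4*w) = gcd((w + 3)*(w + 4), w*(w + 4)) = w + 4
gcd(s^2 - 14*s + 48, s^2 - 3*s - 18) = s - 6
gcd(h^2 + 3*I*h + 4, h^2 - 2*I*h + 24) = h + 4*I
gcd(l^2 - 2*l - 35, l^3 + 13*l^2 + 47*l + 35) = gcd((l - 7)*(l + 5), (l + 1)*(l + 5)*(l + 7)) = l + 5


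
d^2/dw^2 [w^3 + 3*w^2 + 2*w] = 6*w + 6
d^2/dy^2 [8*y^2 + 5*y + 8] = 16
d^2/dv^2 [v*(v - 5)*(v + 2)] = 6*v - 6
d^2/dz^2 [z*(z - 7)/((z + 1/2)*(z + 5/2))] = 40*(-32*z^3 - 12*z^2 + 84*z + 89)/(64*z^6 + 576*z^5 + 1968*z^4 + 3168*z^3 + 2460*z^2 + 900*z + 125)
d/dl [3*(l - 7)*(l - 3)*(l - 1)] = 9*l^2 - 66*l + 93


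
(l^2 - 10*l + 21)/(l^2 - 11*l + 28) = (l - 3)/(l - 4)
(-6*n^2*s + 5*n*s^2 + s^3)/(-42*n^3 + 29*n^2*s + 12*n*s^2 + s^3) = s/(7*n + s)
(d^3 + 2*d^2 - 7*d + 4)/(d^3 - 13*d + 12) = (d - 1)/(d - 3)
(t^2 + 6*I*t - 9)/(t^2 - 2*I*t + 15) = (t + 3*I)/(t - 5*I)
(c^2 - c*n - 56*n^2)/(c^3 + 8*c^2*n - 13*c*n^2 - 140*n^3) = (c - 8*n)/(c^2 + c*n - 20*n^2)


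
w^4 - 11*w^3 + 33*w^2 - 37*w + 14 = (w - 7)*(w - 2)*(w - 1)^2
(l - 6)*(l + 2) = l^2 - 4*l - 12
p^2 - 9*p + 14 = (p - 7)*(p - 2)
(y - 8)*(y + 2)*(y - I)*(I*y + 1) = I*y^4 + 2*y^3 - 6*I*y^3 - 12*y^2 - 17*I*y^2 - 32*y + 6*I*y + 16*I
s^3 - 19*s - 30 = (s - 5)*(s + 2)*(s + 3)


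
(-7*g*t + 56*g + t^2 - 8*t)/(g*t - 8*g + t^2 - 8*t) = (-7*g + t)/(g + t)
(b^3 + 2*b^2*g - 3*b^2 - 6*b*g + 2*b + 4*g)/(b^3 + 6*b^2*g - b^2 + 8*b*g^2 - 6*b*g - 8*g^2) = (b - 2)/(b + 4*g)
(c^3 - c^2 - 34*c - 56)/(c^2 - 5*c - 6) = (-c^3 + c^2 + 34*c + 56)/(-c^2 + 5*c + 6)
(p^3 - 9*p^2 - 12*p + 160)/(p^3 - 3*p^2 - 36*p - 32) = (p - 5)/(p + 1)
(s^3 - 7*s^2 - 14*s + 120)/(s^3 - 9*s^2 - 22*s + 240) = (s^2 - s - 20)/(s^2 - 3*s - 40)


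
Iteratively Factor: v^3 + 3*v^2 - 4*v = (v + 4)*(v^2 - v) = v*(v + 4)*(v - 1)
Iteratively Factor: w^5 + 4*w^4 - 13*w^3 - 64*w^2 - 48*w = (w + 3)*(w^4 + w^3 - 16*w^2 - 16*w) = (w + 1)*(w + 3)*(w^3 - 16*w) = (w + 1)*(w + 3)*(w + 4)*(w^2 - 4*w) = (w - 4)*(w + 1)*(w + 3)*(w + 4)*(w)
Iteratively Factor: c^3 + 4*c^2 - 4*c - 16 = (c - 2)*(c^2 + 6*c + 8) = (c - 2)*(c + 4)*(c + 2)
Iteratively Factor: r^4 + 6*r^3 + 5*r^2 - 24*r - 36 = (r - 2)*(r^3 + 8*r^2 + 21*r + 18) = (r - 2)*(r + 3)*(r^2 + 5*r + 6) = (r - 2)*(r + 2)*(r + 3)*(r + 3)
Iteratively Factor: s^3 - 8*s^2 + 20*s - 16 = (s - 2)*(s^2 - 6*s + 8) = (s - 2)^2*(s - 4)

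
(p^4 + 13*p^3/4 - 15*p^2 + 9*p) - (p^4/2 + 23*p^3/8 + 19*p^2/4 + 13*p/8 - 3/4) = p^4/2 + 3*p^3/8 - 79*p^2/4 + 59*p/8 + 3/4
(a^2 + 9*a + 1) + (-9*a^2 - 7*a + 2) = -8*a^2 + 2*a + 3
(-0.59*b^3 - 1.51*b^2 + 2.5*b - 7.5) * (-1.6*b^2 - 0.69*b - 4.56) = 0.944*b^5 + 2.8231*b^4 - 0.2677*b^3 + 17.1606*b^2 - 6.225*b + 34.2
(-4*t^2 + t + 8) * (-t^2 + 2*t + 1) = 4*t^4 - 9*t^3 - 10*t^2 + 17*t + 8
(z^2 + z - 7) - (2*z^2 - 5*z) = -z^2 + 6*z - 7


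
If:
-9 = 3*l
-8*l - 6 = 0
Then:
No Solution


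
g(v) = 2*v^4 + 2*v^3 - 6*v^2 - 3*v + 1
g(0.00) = 1.00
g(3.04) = 163.43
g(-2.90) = 51.92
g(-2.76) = 37.58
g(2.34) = 46.72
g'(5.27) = 1271.30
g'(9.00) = 6207.00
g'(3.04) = 240.73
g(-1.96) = -1.71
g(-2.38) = 11.36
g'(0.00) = -3.00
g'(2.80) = 186.06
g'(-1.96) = -16.67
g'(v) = 8*v^3 + 6*v^2 - 12*v - 3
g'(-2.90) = -112.85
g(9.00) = 14068.00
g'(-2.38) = -48.30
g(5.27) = 1653.95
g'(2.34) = 104.28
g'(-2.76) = -92.37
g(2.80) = 112.40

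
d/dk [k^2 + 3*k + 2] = 2*k + 3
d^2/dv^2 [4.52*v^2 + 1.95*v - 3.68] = 9.04000000000000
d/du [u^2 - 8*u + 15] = 2*u - 8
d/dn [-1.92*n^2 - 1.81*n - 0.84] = -3.84*n - 1.81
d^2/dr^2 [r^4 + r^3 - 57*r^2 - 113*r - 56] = 12*r^2 + 6*r - 114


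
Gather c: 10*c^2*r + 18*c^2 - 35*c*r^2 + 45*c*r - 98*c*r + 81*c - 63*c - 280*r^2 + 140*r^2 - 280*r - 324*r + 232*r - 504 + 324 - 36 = c^2*(10*r + 18) + c*(-35*r^2 - 53*r + 18) - 140*r^2 - 372*r - 216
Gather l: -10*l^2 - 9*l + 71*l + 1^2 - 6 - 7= -10*l^2 + 62*l - 12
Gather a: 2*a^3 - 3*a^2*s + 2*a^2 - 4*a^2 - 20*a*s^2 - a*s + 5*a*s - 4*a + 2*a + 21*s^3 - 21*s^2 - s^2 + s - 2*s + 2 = 2*a^3 + a^2*(-3*s - 2) + a*(-20*s^2 + 4*s - 2) + 21*s^3 - 22*s^2 - s + 2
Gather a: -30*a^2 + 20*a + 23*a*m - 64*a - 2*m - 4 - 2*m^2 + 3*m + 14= -30*a^2 + a*(23*m - 44) - 2*m^2 + m + 10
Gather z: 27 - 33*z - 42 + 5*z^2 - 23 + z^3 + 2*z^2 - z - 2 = z^3 + 7*z^2 - 34*z - 40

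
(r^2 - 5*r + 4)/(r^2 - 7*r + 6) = (r - 4)/(r - 6)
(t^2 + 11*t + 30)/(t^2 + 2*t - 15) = (t + 6)/(t - 3)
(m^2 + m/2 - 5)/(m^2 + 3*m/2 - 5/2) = (m - 2)/(m - 1)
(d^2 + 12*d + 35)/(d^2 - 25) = (d + 7)/(d - 5)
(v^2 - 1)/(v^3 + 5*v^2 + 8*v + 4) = (v - 1)/(v^2 + 4*v + 4)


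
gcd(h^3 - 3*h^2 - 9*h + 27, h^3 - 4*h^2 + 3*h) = h - 3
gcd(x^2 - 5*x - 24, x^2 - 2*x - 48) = x - 8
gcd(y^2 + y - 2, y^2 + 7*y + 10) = y + 2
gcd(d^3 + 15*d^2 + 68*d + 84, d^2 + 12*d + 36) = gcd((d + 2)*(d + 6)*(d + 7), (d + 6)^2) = d + 6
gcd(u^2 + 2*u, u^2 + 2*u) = u^2 + 2*u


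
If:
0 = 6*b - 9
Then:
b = 3/2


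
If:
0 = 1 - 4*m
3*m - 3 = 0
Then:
No Solution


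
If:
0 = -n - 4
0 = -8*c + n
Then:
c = -1/2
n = -4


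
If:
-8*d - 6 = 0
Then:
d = -3/4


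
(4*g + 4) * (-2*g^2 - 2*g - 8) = -8*g^3 - 16*g^2 - 40*g - 32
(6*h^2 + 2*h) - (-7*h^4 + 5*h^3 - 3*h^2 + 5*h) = 7*h^4 - 5*h^3 + 9*h^2 - 3*h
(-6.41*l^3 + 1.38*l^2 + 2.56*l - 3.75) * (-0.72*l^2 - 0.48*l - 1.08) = 4.6152*l^5 + 2.0832*l^4 + 4.4172*l^3 - 0.0192000000000001*l^2 - 0.9648*l + 4.05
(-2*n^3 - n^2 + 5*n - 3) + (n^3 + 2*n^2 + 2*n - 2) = -n^3 + n^2 + 7*n - 5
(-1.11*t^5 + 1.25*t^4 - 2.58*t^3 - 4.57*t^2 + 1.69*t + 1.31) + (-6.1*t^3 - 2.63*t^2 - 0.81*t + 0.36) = -1.11*t^5 + 1.25*t^4 - 8.68*t^3 - 7.2*t^2 + 0.88*t + 1.67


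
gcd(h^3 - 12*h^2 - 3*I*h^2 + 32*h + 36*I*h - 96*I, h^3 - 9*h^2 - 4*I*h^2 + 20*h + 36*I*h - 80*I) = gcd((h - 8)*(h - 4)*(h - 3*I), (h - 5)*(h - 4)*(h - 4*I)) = h - 4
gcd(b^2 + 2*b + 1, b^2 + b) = b + 1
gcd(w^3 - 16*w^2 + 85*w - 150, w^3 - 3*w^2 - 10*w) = w - 5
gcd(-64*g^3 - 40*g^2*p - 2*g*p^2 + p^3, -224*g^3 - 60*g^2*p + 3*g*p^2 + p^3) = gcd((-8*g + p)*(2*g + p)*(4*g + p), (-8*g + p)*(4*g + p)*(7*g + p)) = -32*g^2 - 4*g*p + p^2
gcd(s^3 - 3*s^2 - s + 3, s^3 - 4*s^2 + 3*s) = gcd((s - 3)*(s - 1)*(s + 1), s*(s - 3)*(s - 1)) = s^2 - 4*s + 3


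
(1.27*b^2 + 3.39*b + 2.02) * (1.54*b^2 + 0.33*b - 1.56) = 1.9558*b^4 + 5.6397*b^3 + 2.2483*b^2 - 4.6218*b - 3.1512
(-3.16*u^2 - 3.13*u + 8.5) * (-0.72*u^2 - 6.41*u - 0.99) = 2.2752*u^4 + 22.5092*u^3 + 17.0717*u^2 - 51.3863*u - 8.415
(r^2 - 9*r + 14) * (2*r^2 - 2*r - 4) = 2*r^4 - 20*r^3 + 42*r^2 + 8*r - 56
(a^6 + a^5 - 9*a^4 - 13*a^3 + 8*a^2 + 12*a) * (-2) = -2*a^6 - 2*a^5 + 18*a^4 + 26*a^3 - 16*a^2 - 24*a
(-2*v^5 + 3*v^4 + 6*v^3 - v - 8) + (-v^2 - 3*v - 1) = -2*v^5 + 3*v^4 + 6*v^3 - v^2 - 4*v - 9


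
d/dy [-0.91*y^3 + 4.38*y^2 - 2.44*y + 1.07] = -2.73*y^2 + 8.76*y - 2.44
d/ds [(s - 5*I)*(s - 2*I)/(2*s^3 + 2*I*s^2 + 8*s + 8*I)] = (-s^2 + 10*I*s - 17)/(2*(s^4 + 6*I*s^3 - 13*s^2 - 12*I*s + 4))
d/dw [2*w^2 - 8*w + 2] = 4*w - 8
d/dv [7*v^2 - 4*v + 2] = 14*v - 4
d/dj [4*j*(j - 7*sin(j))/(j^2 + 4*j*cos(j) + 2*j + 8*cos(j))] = 4*(4*j^3*sin(j) - 7*j^3*cos(j) + 15*j^2*sin(j) - 10*j^2*cos(j) - 26*j^2 + 16*j*cos(j) - 56*j - 28*sin(2*j))/((j + 2)^2*(j + 4*cos(j))^2)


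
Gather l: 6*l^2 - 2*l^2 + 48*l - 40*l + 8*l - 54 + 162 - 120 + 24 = 4*l^2 + 16*l + 12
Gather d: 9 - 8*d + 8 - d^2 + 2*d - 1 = -d^2 - 6*d + 16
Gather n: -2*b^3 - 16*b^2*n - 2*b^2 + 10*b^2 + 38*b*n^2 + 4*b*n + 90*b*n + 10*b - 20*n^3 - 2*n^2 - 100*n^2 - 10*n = -2*b^3 + 8*b^2 + 10*b - 20*n^3 + n^2*(38*b - 102) + n*(-16*b^2 + 94*b - 10)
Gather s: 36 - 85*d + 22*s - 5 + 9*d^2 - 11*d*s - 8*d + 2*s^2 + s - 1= 9*d^2 - 93*d + 2*s^2 + s*(23 - 11*d) + 30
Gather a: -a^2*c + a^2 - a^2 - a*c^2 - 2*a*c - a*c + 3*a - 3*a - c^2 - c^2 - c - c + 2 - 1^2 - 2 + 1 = -a^2*c + a*(-c^2 - 3*c) - 2*c^2 - 2*c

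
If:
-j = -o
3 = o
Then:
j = 3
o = 3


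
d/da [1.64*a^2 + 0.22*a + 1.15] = 3.28*a + 0.22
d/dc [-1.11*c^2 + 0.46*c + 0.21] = 0.46 - 2.22*c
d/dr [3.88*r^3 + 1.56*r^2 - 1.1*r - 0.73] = 11.64*r^2 + 3.12*r - 1.1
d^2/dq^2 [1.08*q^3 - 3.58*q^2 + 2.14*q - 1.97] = 6.48*q - 7.16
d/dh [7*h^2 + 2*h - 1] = 14*h + 2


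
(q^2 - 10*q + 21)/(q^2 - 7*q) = (q - 3)/q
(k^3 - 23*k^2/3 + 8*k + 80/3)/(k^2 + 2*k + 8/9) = 3*(k^2 - 9*k + 20)/(3*k + 2)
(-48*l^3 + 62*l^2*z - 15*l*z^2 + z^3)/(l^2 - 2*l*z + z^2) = (48*l^2 - 14*l*z + z^2)/(-l + z)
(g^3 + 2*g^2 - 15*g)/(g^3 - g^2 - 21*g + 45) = g/(g - 3)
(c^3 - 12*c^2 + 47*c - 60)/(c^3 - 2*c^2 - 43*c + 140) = (c - 3)/(c + 7)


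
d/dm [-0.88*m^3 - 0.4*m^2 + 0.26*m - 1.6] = -2.64*m^2 - 0.8*m + 0.26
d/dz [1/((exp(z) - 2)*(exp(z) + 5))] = (-2*exp(z) - 3)*exp(z)/(exp(4*z) + 6*exp(3*z) - 11*exp(2*z) - 60*exp(z) + 100)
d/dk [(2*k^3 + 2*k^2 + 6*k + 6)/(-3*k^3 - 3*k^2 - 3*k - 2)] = 2*(12*k^3 + 27*k^2 + 14*k + 3)/(9*k^6 + 18*k^5 + 27*k^4 + 30*k^3 + 21*k^2 + 12*k + 4)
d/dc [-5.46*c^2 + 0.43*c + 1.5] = 0.43 - 10.92*c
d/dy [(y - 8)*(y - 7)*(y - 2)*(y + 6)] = 4*y^3 - 33*y^2 - 32*y + 404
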